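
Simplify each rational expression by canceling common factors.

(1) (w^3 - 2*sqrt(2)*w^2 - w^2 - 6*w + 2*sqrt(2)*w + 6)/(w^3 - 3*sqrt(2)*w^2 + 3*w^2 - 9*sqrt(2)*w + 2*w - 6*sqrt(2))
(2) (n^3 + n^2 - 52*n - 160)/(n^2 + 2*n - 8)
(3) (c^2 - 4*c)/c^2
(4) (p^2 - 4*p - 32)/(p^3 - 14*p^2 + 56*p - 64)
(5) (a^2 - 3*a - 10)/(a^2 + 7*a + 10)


(1) = (w^2 + w*(-1 + sqrt(2)) - sqrt(2))/(w^2 + 3*w + 2)
(2) = (n^2 - 3*n - 40)/(n - 2)
(3) = (c - 4)/c
(4) = (p + 4)/(p^2 - 6*p + 8)
(5) = (a - 5)/(a + 5)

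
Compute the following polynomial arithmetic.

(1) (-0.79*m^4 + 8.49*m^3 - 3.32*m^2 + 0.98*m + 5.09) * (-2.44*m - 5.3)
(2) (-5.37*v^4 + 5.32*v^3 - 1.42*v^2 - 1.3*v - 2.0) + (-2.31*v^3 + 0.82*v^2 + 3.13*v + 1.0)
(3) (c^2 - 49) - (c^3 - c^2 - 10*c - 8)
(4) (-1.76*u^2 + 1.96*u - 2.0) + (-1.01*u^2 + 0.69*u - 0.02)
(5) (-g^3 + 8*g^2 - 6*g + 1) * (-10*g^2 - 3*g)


(1) = 1.9276*m^5 - 16.5286*m^4 - 36.8962*m^3 + 15.2048*m^2 - 17.6136*m - 26.977
(2) = -5.37*v^4 + 3.01*v^3 - 0.6*v^2 + 1.83*v - 1.0
(3) = -c^3 + 2*c^2 + 10*c - 41
(4) = -2.77*u^2 + 2.65*u - 2.02
(5) = 10*g^5 - 77*g^4 + 36*g^3 + 8*g^2 - 3*g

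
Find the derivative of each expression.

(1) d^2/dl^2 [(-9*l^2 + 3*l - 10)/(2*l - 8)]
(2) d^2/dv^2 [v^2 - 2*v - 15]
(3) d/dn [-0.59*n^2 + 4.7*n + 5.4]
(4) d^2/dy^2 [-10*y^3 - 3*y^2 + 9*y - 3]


(1) = -142/(l^3 - 12*l^2 + 48*l - 64)
(2) = 2
(3) = 4.7 - 1.18*n
(4) = -60*y - 6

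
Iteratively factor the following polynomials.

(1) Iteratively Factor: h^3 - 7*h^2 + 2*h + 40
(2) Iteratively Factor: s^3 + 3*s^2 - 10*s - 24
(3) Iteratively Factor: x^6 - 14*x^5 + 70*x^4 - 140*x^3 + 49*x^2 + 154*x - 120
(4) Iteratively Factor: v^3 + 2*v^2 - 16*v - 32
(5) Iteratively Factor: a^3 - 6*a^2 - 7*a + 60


(1) = (h - 5)*(h^2 - 2*h - 8) = (h - 5)*(h - 4)*(h + 2)
(2) = (s + 2)*(s^2 + s - 12) = (s - 3)*(s + 2)*(s + 4)
(3) = (x - 3)*(x^5 - 11*x^4 + 37*x^3 - 29*x^2 - 38*x + 40) = (x - 3)*(x - 2)*(x^4 - 9*x^3 + 19*x^2 + 9*x - 20) = (x - 4)*(x - 3)*(x - 2)*(x^3 - 5*x^2 - x + 5) = (x - 4)*(x - 3)*(x - 2)*(x + 1)*(x^2 - 6*x + 5) = (x - 5)*(x - 4)*(x - 3)*(x - 2)*(x + 1)*(x - 1)
(4) = (v - 4)*(v^2 + 6*v + 8) = (v - 4)*(v + 4)*(v + 2)
(5) = (a + 3)*(a^2 - 9*a + 20) = (a - 4)*(a + 3)*(a - 5)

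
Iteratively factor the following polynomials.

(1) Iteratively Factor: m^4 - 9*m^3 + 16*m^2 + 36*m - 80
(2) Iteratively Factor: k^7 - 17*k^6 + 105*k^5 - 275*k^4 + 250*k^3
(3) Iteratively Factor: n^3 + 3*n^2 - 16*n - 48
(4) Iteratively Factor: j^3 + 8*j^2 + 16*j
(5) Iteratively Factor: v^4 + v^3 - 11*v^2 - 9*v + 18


(1) = (m - 4)*(m^3 - 5*m^2 - 4*m + 20) = (m - 4)*(m + 2)*(m^2 - 7*m + 10) = (m - 4)*(m - 2)*(m + 2)*(m - 5)
(2) = (k)*(k^6 - 17*k^5 + 105*k^4 - 275*k^3 + 250*k^2) = k^2*(k^5 - 17*k^4 + 105*k^3 - 275*k^2 + 250*k) = k^2*(k - 5)*(k^4 - 12*k^3 + 45*k^2 - 50*k) = k^3*(k - 5)*(k^3 - 12*k^2 + 45*k - 50) = k^3*(k - 5)*(k - 2)*(k^2 - 10*k + 25) = k^3*(k - 5)^2*(k - 2)*(k - 5)
(3) = (n + 4)*(n^2 - n - 12) = (n - 4)*(n + 4)*(n + 3)
(4) = (j + 4)*(j^2 + 4*j) = (j + 4)^2*(j)
(5) = (v + 2)*(v^3 - v^2 - 9*v + 9) = (v + 2)*(v + 3)*(v^2 - 4*v + 3) = (v - 3)*(v + 2)*(v + 3)*(v - 1)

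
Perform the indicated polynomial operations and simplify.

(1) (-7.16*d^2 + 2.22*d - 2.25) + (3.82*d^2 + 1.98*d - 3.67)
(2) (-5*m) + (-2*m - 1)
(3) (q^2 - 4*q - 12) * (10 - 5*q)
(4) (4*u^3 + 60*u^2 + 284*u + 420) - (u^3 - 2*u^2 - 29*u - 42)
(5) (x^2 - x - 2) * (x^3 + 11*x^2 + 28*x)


(1) = -3.34*d^2 + 4.2*d - 5.92
(2) = -7*m - 1
(3) = -5*q^3 + 30*q^2 + 20*q - 120
(4) = 3*u^3 + 62*u^2 + 313*u + 462
(5) = x^5 + 10*x^4 + 15*x^3 - 50*x^2 - 56*x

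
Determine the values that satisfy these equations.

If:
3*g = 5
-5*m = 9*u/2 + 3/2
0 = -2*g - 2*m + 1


Then:
g = 5/3
m = -7/6
u = 26/27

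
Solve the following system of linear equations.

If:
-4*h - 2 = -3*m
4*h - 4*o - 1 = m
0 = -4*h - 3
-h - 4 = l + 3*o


Then:
h = -3/4
l = -1/2
m = -1/3
o = -11/12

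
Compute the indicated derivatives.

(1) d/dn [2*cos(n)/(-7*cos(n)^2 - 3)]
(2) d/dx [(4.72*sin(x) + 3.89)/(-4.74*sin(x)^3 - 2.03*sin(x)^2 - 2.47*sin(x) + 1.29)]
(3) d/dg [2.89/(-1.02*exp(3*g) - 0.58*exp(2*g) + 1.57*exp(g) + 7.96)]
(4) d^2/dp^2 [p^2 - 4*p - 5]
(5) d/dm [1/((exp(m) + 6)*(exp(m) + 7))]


(1) = 2*(3 - 7*cos(n)^2)*sin(n)/(7*cos(n)^2 + 3)^2
(2) = (44.7456*sin(x)^3 + 64.8974*sin(x)^2 + 15.7934*sin(x) + 15.6971)*cos(x)/(22.4676*sin(x)^6 + 19.2444*sin(x)^5 + 27.5365*sin(x)^4 - 2.201*sin(x)^3 + 0.8635*sin(x)^2 - 6.3726*sin(x) + 1.6641)
(3) = (8.8434*exp(2*g) + 3.3524*exp(g) - 4.5373)*exp(g)/(1.02*exp(3*g) + 0.58*exp(2*g) - 1.57*exp(g) - 7.96)^2
(4) = 2
(5) = (-2*exp(m) - 13)*exp(m)/(exp(4*m) + 26*exp(3*m) + 253*exp(2*m) + 1092*exp(m) + 1764)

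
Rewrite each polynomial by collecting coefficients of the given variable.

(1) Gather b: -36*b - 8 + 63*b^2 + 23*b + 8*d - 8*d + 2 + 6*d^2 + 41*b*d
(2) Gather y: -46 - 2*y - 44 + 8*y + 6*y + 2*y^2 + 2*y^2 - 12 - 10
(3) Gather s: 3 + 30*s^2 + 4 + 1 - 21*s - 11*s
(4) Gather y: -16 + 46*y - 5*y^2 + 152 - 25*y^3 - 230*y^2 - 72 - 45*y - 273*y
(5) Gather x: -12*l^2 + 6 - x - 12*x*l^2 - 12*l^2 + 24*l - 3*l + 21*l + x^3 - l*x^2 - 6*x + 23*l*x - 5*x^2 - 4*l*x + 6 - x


(1) = 63*b^2 + b*(41*d - 13) + 6*d^2 - 6
(2) = 4*y^2 + 12*y - 112
(3) = 30*s^2 - 32*s + 8
(4) = -25*y^3 - 235*y^2 - 272*y + 64
(5) = -24*l^2 + 42*l + x^3 + x^2*(-l - 5) + x*(-12*l^2 + 19*l - 8) + 12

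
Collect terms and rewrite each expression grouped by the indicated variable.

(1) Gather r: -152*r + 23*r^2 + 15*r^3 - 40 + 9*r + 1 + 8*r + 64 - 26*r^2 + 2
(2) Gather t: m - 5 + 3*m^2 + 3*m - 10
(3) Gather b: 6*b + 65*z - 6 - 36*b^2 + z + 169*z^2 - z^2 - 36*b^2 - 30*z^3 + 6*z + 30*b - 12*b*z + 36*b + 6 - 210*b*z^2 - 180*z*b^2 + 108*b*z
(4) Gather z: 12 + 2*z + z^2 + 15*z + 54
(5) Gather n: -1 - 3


(1) = 15*r^3 - 3*r^2 - 135*r + 27
(2) = 3*m^2 + 4*m - 15
(3) = b^2*(-180*z - 72) + b*(-210*z^2 + 96*z + 72) - 30*z^3 + 168*z^2 + 72*z
(4) = z^2 + 17*z + 66
(5) = -4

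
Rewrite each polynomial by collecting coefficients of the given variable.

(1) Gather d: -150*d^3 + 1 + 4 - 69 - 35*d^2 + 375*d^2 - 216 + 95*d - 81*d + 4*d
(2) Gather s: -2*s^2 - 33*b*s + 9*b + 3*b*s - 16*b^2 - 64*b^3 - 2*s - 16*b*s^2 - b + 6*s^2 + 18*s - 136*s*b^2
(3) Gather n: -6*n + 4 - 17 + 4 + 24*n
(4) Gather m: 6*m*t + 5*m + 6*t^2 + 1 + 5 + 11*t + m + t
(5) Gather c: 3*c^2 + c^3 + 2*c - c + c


(1) = -150*d^3 + 340*d^2 + 18*d - 280
(2) = -64*b^3 - 16*b^2 + 8*b + s^2*(4 - 16*b) + s*(-136*b^2 - 30*b + 16)
(3) = 18*n - 9
(4) = m*(6*t + 6) + 6*t^2 + 12*t + 6
(5) = c^3 + 3*c^2 + 2*c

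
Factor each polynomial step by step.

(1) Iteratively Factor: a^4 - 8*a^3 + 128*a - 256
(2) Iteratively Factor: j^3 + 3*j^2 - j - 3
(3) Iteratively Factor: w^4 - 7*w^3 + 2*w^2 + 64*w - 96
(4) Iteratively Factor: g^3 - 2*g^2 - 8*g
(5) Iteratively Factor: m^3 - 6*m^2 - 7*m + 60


(1) = (a - 4)*(a^3 - 4*a^2 - 16*a + 64) = (a - 4)^2*(a^2 - 16) = (a - 4)^2*(a + 4)*(a - 4)
(2) = (j + 3)*(j^2 - 1) = (j - 1)*(j + 3)*(j + 1)
(3) = (w - 2)*(w^3 - 5*w^2 - 8*w + 48) = (w - 4)*(w - 2)*(w^2 - w - 12) = (w - 4)^2*(w - 2)*(w + 3)
(4) = (g)*(g^2 - 2*g - 8) = g*(g - 4)*(g + 2)
(5) = (m - 4)*(m^2 - 2*m - 15) = (m - 4)*(m + 3)*(m - 5)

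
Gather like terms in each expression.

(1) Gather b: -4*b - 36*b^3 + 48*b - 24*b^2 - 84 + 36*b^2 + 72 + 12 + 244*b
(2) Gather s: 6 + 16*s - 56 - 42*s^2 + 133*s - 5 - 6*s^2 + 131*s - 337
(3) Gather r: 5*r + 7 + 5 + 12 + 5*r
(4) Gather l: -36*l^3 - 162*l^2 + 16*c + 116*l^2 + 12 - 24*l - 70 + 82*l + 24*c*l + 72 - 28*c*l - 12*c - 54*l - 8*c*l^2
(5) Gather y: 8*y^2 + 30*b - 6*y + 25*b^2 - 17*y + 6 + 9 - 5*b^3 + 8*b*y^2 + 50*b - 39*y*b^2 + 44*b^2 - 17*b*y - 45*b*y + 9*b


(1) = -36*b^3 + 12*b^2 + 288*b
(2) = -48*s^2 + 280*s - 392
(3) = 10*r + 24
(4) = 4*c - 36*l^3 + l^2*(-8*c - 46) + l*(4 - 4*c) + 14
(5) = -5*b^3 + 69*b^2 + 89*b + y^2*(8*b + 8) + y*(-39*b^2 - 62*b - 23) + 15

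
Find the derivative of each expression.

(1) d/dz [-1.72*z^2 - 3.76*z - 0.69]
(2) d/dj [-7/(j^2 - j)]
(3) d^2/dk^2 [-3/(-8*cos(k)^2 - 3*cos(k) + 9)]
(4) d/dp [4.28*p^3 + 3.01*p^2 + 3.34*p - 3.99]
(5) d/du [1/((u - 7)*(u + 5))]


(1) = -3.44*z - 3.76
(2) = 7*(2*j - 1)/(j^2*(j - 1)^2)
(3) = 3*(-256*sin(k)^4 + 425*sin(k)^2 + 63*cos(k) - 18*cos(3*k) - 7)/(-8*sin(k)^2 + 3*cos(k) - 1)^3
(4) = 12.84*p^2 + 6.02*p + 3.34
(5) = 2*(1 - u)/(u^4 - 4*u^3 - 66*u^2 + 140*u + 1225)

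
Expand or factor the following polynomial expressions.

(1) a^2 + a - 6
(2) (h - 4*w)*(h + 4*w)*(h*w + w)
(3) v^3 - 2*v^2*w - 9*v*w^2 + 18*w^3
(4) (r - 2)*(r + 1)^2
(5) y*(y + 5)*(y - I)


(1) = (a - 2)*(a + 3)
(2) = h^3*w + h^2*w - 16*h*w^3 - 16*w^3
(3) = (v - 3*w)*(v - 2*w)*(v + 3*w)
(4) = r^3 - 3*r - 2
(5) = y^3 + 5*y^2 - I*y^2 - 5*I*y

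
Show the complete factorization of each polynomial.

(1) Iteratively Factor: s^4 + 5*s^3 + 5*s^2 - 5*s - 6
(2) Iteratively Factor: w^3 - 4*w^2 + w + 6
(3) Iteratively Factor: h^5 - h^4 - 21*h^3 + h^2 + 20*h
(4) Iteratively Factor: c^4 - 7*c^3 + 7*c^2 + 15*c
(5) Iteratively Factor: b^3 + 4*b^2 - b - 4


(1) = (s + 3)*(s^3 + 2*s^2 - s - 2) = (s - 1)*(s + 3)*(s^2 + 3*s + 2) = (s - 1)*(s + 1)*(s + 3)*(s + 2)
(2) = (w + 1)*(w^2 - 5*w + 6) = (w - 2)*(w + 1)*(w - 3)
(3) = (h - 5)*(h^4 + 4*h^3 - h^2 - 4*h) = (h - 5)*(h + 1)*(h^3 + 3*h^2 - 4*h) = (h - 5)*(h + 1)*(h + 4)*(h^2 - h) = h*(h - 5)*(h + 1)*(h + 4)*(h - 1)
(4) = (c + 1)*(c^3 - 8*c^2 + 15*c) = c*(c + 1)*(c^2 - 8*c + 15) = c*(c - 5)*(c + 1)*(c - 3)
(5) = (b + 1)*(b^2 + 3*b - 4) = (b + 1)*(b + 4)*(b - 1)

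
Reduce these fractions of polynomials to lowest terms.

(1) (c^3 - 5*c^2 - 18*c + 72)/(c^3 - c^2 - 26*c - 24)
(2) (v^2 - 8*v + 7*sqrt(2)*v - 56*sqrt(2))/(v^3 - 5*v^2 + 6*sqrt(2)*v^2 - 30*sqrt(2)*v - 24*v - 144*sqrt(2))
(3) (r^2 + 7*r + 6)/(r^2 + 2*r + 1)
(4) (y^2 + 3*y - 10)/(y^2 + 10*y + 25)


(1) = (c - 3)/(c + 1)
(2) = (v + 7*sqrt(2))/(v^2 + v*(3 + 6*sqrt(2)) + 18*sqrt(2))
(3) = (r + 6)/(r + 1)
(4) = (y - 2)/(y + 5)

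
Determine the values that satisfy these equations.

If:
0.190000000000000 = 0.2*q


Then:
q = 0.95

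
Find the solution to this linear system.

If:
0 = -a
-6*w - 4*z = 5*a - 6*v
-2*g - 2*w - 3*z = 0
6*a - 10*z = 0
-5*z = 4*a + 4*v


Then:
a = 0
g = 0
v = 0
w = 0
z = 0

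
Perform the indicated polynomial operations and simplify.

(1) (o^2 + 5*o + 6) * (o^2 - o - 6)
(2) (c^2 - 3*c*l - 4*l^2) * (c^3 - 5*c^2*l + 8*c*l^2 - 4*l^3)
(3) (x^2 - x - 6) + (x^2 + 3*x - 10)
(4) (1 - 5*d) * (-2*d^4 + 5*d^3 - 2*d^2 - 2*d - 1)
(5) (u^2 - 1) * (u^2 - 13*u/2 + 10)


(1) = o^4 + 4*o^3 - 5*o^2 - 36*o - 36
(2) = c^5 - 8*c^4*l + 19*c^3*l^2 - 8*c^2*l^3 - 20*c*l^4 + 16*l^5
(3) = 2*x^2 + 2*x - 16
(4) = 10*d^5 - 27*d^4 + 15*d^3 + 8*d^2 + 3*d - 1
(5) = u^4 - 13*u^3/2 + 9*u^2 + 13*u/2 - 10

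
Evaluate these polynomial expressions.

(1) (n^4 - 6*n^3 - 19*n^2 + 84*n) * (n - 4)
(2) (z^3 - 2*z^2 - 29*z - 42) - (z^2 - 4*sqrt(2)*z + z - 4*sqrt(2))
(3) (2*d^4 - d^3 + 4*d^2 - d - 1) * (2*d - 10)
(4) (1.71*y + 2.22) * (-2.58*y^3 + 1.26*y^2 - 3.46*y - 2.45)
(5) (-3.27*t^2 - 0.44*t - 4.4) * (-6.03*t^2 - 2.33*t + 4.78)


(1) = n^5 - 10*n^4 + 5*n^3 + 160*n^2 - 336*n
(2) = z^3 - 3*z^2 - 30*z + 4*sqrt(2)*z - 42 + 4*sqrt(2)
(3) = 4*d^5 - 22*d^4 + 18*d^3 - 42*d^2 + 8*d + 10
(4) = -4.4118*y^4 - 3.573*y^3 - 3.1194*y^2 - 11.8707*y - 5.439
(5) = 19.7181*t^4 + 10.2723*t^3 + 11.9266*t^2 + 8.1488*t - 21.032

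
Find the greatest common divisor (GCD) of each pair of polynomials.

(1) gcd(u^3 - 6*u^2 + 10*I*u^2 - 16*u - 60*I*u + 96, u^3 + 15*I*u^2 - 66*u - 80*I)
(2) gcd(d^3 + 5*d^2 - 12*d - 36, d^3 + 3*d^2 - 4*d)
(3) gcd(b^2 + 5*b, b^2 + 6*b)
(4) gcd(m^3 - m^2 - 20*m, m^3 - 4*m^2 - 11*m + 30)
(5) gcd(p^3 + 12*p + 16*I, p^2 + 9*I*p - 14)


(1) = u^2 + 10*I*u - 16
(2) = gcd((d - 3)*(d + 2)*(d + 6), d*(d - 1)*(d + 4)) = 1
(3) = gcd(b*(b + 5), b*(b + 6)) = b
(4) = gcd(m*(m - 5)*(m + 4), (m - 5)*(m - 2)*(m + 3)) = m - 5
(5) = p + 2*I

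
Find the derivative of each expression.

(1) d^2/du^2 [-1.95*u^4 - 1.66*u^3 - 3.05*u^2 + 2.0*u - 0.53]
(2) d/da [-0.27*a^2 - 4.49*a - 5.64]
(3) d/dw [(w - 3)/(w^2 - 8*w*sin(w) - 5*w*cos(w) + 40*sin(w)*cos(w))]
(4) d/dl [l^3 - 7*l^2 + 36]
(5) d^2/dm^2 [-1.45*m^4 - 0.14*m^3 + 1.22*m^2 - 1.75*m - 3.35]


(1) = -23.4*u^2 - 9.96*u - 6.1
(2) = -0.54*a - 4.49
(3) = (w^2 - 8*w*sin(w) - 5*w*cos(w) + (w - 3)*(-5*w*sin(w) + 8*w*cos(w) - 2*w + 8*sin(w) + 5*cos(w) - 40*cos(2*w)) + 20*sin(2*w))/((w - 8*sin(w))^2*(w - 5*cos(w))^2)
(4) = l*(3*l - 14)
(5) = -17.4*m^2 - 0.84*m + 2.44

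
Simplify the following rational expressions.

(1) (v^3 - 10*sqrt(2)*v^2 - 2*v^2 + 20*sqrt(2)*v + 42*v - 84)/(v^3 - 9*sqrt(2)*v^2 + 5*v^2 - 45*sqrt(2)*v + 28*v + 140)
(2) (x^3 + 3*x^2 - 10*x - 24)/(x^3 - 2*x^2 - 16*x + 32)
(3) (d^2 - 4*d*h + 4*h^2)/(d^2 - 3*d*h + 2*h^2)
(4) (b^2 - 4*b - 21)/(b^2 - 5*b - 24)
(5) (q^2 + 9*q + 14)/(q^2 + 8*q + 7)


(1) = (v^2 + v*(-3*sqrt(2) - 2) + 6*sqrt(2))/(v^2 + v*(5 - 2*sqrt(2)) - 10*sqrt(2))
(2) = (x^2 - x - 6)/(x^2 - 6*x + 8)
(3) = (d - 2*h)/(d - h)
(4) = (b - 7)/(b - 8)
(5) = (q + 2)/(q + 1)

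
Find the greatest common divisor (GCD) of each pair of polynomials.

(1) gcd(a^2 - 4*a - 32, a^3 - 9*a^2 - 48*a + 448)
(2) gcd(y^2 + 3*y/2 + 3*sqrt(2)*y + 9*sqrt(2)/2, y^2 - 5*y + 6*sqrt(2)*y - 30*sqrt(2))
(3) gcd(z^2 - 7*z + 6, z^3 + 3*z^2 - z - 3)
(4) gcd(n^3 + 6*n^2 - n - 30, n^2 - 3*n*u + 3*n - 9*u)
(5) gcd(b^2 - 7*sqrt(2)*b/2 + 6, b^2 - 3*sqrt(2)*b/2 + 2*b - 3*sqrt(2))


(1) = gcd((a - 8)*(a + 4), (a - 8)^2*(a + 7)) = a - 8
(2) = gcd((y + 3/2)*(y + 3*sqrt(2)), (y - 5)*(y + 6*sqrt(2))) = 1
(3) = gcd((z - 6)*(z - 1), (z - 1)*(z + 1)*(z + 3)) = z - 1
(4) = n + 3
(5) = b - 3*sqrt(2)/2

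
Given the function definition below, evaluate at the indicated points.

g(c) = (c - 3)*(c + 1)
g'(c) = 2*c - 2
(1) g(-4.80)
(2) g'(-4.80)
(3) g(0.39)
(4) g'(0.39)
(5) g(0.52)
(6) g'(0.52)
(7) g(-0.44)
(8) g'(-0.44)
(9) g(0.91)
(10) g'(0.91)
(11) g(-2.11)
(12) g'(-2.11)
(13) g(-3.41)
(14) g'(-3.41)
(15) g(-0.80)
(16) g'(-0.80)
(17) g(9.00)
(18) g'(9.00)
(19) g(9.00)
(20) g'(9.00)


(1) = 29.64
(2) = -11.60
(3) = -3.63
(4) = -1.22
(5) = -3.77
(6) = -0.96
(7) = -1.93
(8) = -2.88
(9) = -3.99
(10) = -0.18
(11) = 5.67
(12) = -6.22
(13) = 15.45
(14) = -8.82
(15) = -0.76
(16) = -3.60
(17) = 60.00
(18) = 16.00
(19) = 60.00
(20) = 16.00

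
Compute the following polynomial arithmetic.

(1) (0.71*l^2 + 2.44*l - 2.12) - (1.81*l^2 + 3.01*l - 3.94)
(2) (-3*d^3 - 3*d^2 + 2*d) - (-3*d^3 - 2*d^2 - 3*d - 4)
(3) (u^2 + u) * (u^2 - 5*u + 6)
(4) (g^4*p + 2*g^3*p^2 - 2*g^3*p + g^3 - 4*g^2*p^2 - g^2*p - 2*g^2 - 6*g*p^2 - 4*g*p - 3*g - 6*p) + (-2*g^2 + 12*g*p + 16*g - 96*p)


(1) = -1.1*l^2 - 0.57*l + 1.82
(2) = -d^2 + 5*d + 4
(3) = u^4 - 4*u^3 + u^2 + 6*u
(4) = g^4*p + 2*g^3*p^2 - 2*g^3*p + g^3 - 4*g^2*p^2 - g^2*p - 4*g^2 - 6*g*p^2 + 8*g*p + 13*g - 102*p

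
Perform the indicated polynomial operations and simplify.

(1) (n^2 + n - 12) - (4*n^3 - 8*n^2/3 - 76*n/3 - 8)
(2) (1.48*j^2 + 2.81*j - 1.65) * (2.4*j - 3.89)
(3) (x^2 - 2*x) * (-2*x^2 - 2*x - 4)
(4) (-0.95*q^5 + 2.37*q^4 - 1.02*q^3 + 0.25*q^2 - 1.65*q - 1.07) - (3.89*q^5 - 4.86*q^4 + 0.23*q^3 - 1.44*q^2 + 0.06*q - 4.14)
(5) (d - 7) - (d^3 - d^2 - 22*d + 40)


(1) = -4*n^3 + 11*n^2/3 + 79*n/3 - 4
(2) = 3.552*j^3 + 0.9868*j^2 - 14.8909*j + 6.4185
(3) = -2*x^4 + 2*x^3 + 8*x
(4) = -4.84*q^5 + 7.23*q^4 - 1.25*q^3 + 1.69*q^2 - 1.71*q + 3.07
(5) = -d^3 + d^2 + 23*d - 47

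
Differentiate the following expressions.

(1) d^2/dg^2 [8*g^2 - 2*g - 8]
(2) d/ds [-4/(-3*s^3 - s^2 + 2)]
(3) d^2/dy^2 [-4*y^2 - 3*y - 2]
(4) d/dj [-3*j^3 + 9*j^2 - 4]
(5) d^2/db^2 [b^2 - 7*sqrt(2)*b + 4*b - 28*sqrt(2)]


(1) = 16
(2) = 4*s*(-9*s - 2)/(3*s^3 + s^2 - 2)^2
(3) = -8
(4) = 9*j*(2 - j)
(5) = 2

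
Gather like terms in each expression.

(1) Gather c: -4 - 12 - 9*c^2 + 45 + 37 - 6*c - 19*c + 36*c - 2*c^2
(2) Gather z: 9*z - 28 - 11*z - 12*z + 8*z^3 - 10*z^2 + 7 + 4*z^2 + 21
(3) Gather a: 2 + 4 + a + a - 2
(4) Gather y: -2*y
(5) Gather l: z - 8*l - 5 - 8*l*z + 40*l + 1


(1) = -11*c^2 + 11*c + 66
(2) = 8*z^3 - 6*z^2 - 14*z
(3) = 2*a + 4
(4) = -2*y
(5) = l*(32 - 8*z) + z - 4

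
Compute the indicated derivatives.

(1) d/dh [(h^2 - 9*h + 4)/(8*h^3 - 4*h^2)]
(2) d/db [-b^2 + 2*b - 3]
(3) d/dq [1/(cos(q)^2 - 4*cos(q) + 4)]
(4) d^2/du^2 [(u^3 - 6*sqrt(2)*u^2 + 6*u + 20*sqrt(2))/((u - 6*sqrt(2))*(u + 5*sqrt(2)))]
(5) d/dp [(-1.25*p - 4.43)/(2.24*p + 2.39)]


(1) = (-2*h^3 + 36*h^2 - 33*h + 8)/(4*h^3*(4*h^2 - 4*h + 1))
(2) = 2 - 2*b
(3) = 2*sin(q)/(cos(q) - 2)^3
(4) = 112*(u^3 - 15*sqrt(2)*u^2 + 210*u - 370*sqrt(2))/(u^6 - 3*sqrt(2)*u^5 - 174*u^4 + 358*sqrt(2)*u^3 + 10440*u^2 - 10800*sqrt(2)*u - 216000)
(5) = (15.535968*p + 16.576323)/(2.24*p + 2.39)^3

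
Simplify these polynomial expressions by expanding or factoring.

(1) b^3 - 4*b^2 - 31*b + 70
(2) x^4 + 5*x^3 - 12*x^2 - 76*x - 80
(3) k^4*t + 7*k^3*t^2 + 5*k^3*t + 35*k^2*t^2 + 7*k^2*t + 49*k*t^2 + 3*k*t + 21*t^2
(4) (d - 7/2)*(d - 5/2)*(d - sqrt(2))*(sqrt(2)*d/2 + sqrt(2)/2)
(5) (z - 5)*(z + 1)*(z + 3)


(1) = (b - 7)*(b - 2)*(b + 5)
(2) = (x - 4)*(x + 2)^2*(x + 5)
(3) = (k + 1)*(k + 3)*(k + 7*t)*(k*t + t)
(4) = sqrt(2)*d^4/2 - 5*sqrt(2)*d^3/2 - d^3 + 11*sqrt(2)*d^2/8 + 5*d^2 - 11*d/4 + 35*sqrt(2)*d/8 - 35/4
(5) = z^3 - z^2 - 17*z - 15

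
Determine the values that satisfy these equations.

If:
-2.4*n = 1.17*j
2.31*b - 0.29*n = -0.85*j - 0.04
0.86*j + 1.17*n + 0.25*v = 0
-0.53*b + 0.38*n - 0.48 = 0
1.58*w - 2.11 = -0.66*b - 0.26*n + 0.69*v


Then:
b = -4.80
j = 11.15
n = -5.44
v = -12.92
w = -1.41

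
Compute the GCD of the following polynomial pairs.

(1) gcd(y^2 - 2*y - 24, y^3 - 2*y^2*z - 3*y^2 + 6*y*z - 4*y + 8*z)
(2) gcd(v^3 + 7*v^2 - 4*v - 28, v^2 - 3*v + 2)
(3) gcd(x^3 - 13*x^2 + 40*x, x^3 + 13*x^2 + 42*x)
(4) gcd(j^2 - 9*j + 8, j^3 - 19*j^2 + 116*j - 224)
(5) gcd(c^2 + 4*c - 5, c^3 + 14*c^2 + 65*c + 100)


(1) = gcd((y - 6)*(y + 4), (y - 4)*(y + 1)*(y - 2*z)) = 1
(2) = v - 2
(3) = x
(4) = j - 8
(5) = gcd((c - 1)*(c + 5), (c + 4)*(c + 5)^2) = c + 5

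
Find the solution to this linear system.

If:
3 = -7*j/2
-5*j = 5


Then:
No Solution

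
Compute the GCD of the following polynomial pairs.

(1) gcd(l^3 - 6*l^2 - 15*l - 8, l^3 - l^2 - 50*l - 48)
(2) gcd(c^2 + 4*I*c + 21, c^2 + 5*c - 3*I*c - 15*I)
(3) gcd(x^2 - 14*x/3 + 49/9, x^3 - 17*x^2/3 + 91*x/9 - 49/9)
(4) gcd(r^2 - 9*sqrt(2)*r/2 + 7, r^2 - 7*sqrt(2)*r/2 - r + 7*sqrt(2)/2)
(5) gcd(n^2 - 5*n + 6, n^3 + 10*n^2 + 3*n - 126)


(1) = gcd((l - 8)*(l + 1)^2, (l - 8)*(l + 1)*(l + 6)) = l^2 - 7*l - 8
(2) = c - 3*I
(3) = x^2 - 14*x/3 + 49/9
(4) = r - 7*sqrt(2)/2
(5) = gcd((n - 3)*(n - 2), (n - 3)*(n + 6)*(n + 7)) = n - 3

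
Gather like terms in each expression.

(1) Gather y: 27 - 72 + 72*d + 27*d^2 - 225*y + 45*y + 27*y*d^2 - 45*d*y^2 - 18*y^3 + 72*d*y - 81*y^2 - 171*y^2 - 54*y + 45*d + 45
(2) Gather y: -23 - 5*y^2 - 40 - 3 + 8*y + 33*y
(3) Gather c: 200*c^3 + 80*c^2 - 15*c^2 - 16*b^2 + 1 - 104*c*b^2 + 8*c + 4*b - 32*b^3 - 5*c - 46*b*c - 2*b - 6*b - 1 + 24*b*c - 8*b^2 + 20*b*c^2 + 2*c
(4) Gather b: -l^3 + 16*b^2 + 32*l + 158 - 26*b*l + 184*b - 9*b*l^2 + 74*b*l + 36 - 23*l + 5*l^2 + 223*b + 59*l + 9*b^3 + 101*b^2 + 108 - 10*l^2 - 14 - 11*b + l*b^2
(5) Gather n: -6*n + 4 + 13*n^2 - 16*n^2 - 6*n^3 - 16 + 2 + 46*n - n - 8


(1) = 27*d^2 + 117*d - 18*y^3 + y^2*(-45*d - 252) + y*(27*d^2 + 72*d - 234)
(2) = -5*y^2 + 41*y - 66
(3) = -32*b^3 - 24*b^2 - 4*b + 200*c^3 + c^2*(20*b + 65) + c*(-104*b^2 - 22*b + 5)
(4) = 9*b^3 + b^2*(l + 117) + b*(-9*l^2 + 48*l + 396) - l^3 - 5*l^2 + 68*l + 288
(5) = -6*n^3 - 3*n^2 + 39*n - 18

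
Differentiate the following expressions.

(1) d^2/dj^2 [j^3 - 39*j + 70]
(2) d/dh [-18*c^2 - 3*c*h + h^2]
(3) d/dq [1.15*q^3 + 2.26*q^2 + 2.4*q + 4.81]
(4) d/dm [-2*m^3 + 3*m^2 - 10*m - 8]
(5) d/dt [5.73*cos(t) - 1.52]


(1) = 6*j
(2) = -3*c + 2*h
(3) = 3.45*q^2 + 4.52*q + 2.4
(4) = -6*m^2 + 6*m - 10
(5) = -5.73*sin(t)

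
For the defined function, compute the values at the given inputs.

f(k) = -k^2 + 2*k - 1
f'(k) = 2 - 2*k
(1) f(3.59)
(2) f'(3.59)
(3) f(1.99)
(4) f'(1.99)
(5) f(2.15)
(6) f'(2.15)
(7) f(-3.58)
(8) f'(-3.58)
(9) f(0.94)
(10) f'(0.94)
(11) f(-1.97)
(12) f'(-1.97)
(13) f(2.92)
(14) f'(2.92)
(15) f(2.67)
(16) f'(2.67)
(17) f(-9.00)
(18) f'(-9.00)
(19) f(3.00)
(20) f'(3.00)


(1) = -6.71
(2) = -5.18
(3) = -0.98
(4) = -1.98
(5) = -1.32
(6) = -2.30
(7) = -20.98
(8) = 9.16
(9) = -0.00
(10) = 0.12
(11) = -8.82
(12) = 5.94
(13) = -3.69
(14) = -3.84
(15) = -2.79
(16) = -3.34
(17) = -100.00
(18) = 20.00
(19) = -4.00
(20) = -4.00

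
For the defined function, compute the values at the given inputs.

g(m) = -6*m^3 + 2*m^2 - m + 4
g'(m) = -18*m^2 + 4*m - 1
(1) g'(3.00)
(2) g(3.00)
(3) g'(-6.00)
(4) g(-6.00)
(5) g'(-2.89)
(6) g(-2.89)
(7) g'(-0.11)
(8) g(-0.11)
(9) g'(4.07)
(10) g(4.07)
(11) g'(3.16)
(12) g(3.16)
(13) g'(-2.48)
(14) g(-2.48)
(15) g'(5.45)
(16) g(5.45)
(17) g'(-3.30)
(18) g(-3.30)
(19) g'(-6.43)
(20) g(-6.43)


(1) = -151.00
(2) = -143.00
(3) = -673.00
(4) = 1378.00
(5) = -162.90
(6) = 168.42
(7) = -1.66
(8) = 4.14
(9) = -282.89
(10) = -371.46
(11) = -168.10
(12) = -168.52
(13) = -121.63
(14) = 110.30
(15) = -513.85
(16) = -913.32
(17) = -210.22
(18) = 244.70
(19) = -770.93
(20) = 1688.21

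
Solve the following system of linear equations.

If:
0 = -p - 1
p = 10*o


Then:
o = -1/10
p = -1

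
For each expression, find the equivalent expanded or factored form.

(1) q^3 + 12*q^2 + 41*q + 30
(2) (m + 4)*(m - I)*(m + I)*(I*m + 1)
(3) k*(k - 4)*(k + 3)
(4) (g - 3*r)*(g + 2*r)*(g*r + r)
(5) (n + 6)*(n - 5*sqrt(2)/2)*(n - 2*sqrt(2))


(1) = (q + 1)*(q + 5)*(q + 6)
(2) = I*m^4 + m^3 + 4*I*m^3 + 4*m^2 + I*m^2 + m + 4*I*m + 4
(3) = k^3 - k^2 - 12*k
(4) = g^3*r - g^2*r^2 + g^2*r - 6*g*r^3 - g*r^2 - 6*r^3
(5) = n^3 - 9*sqrt(2)*n^2/2 + 6*n^2 - 27*sqrt(2)*n + 10*n + 60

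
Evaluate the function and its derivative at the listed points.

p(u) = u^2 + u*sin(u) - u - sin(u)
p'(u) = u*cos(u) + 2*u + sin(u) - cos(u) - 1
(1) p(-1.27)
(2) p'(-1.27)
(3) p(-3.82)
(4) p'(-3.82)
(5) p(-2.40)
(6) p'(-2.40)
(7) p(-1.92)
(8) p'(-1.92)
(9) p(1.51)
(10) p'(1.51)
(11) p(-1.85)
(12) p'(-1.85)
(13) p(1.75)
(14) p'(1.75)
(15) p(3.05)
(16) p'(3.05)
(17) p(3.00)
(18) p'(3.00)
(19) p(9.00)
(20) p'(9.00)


(1) = 5.05
(2) = -5.17
(3) = 15.39
(4) = -4.26
(5) = 10.46
(6) = -3.97
(7) = 8.35
(8) = -4.78
(9) = 1.28
(10) = 3.05
(11) = 8.01
(12) = -4.88
(13) = 2.05
(14) = 3.35
(15) = 6.44
(16) = 3.15
(17) = 6.28
(18) = 3.16
(19) = 75.30
(20) = 10.12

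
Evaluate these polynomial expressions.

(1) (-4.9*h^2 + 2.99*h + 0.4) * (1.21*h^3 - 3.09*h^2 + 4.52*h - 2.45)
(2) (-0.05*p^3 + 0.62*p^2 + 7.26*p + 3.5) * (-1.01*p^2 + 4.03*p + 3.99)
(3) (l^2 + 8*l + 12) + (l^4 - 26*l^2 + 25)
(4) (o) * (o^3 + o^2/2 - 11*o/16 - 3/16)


(1) = -5.929*h^5 + 18.7589*h^4 - 30.9031*h^3 + 24.2838*h^2 - 5.5175*h - 0.98
(2) = 0.0505*p^5 - 0.8277*p^4 - 5.0335*p^3 + 28.1966*p^2 + 43.0724*p + 13.965
(3) = l^4 - 25*l^2 + 8*l + 37
(4) = o^4 + o^3/2 - 11*o^2/16 - 3*o/16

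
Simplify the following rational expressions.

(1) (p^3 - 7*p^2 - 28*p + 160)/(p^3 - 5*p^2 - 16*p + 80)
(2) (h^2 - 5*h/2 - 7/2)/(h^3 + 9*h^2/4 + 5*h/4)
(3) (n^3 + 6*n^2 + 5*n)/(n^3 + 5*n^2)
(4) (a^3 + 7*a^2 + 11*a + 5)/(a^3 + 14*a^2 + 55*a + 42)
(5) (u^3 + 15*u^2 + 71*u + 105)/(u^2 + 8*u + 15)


(1) = (p^2 - 3*p - 40)/(p^2 - p - 20)
(2) = (4*h - 14)/(4*h^2 + 5*h)
(3) = (n + 1)/n
(4) = (a^2 + 6*a + 5)/(a^2 + 13*a + 42)
(5) = u + 7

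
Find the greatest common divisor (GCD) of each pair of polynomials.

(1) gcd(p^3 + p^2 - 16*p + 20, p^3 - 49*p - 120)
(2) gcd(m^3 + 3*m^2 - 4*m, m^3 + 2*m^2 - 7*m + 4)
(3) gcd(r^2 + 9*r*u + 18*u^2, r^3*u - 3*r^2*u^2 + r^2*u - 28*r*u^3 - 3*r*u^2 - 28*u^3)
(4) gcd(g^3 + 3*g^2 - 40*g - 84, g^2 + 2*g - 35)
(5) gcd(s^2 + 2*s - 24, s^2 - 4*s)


(1) = p + 5
(2) = gcd(m*(m - 1)*(m + 4), (m - 1)^2*(m + 4)) = m^2 + 3*m - 4
(3) = 1
(4) = gcd((g - 6)*(g + 2)*(g + 7), (g - 5)*(g + 7)) = g + 7
(5) = gcd((s - 4)*(s + 6), s*(s - 4)) = s - 4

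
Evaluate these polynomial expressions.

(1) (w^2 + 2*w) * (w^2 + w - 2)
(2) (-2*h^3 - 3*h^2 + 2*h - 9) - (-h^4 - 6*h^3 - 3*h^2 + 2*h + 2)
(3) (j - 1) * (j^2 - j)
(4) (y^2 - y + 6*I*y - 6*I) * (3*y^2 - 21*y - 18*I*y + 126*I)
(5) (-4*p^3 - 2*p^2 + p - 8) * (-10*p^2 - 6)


(1) = w^4 + 3*w^3 - 4*w
(2) = h^4 + 4*h^3 - 11
(3) = j^3 - 2*j^2 + j
(4) = 3*y^4 - 24*y^3 + 129*y^2 - 864*y + 756
(5) = 40*p^5 + 20*p^4 + 14*p^3 + 92*p^2 - 6*p + 48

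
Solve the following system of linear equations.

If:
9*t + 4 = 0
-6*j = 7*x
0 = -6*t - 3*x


Then:
j = -28/27
t = -4/9
x = 8/9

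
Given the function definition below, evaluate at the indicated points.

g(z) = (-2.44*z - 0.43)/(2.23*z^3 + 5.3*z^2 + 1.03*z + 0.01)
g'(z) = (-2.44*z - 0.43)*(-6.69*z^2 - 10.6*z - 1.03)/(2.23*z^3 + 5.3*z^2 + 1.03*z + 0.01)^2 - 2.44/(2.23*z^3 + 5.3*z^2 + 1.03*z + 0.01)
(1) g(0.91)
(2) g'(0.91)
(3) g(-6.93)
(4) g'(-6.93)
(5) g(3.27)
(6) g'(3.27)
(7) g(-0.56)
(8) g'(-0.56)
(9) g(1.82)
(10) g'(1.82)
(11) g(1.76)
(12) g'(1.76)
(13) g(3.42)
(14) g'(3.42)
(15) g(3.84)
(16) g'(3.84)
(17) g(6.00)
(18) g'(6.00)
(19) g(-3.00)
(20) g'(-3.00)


(1) = -0.38
(2) = 0.53
(3) = -0.03
(4) = -0.01
(5) = -0.06
(6) = 0.03
(7) = 1.33
(8) = 1.84
(9) = -0.15
(10) = 0.12
(11) = -0.16
(12) = 0.13
(13) = -0.06
(14) = 0.03
(15) = -0.05
(16) = 0.02
(17) = -0.02
(18) = 0.01
(19) = -0.44
(20) = -0.68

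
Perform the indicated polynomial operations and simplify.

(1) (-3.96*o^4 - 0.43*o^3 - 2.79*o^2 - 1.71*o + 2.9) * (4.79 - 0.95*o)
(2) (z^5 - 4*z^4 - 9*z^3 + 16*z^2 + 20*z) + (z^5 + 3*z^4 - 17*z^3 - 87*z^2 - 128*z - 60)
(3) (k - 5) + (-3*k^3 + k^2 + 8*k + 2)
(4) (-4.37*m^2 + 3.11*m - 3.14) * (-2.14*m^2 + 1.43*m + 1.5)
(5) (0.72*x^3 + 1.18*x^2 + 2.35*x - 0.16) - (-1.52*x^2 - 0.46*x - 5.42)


(1) = 3.762*o^5 - 18.5599*o^4 + 0.5908*o^3 - 11.7396*o^2 - 10.9459*o + 13.891
(2) = 2*z^5 - z^4 - 26*z^3 - 71*z^2 - 108*z - 60
(3) = -3*k^3 + k^2 + 9*k - 3
(4) = 9.3518*m^4 - 12.9045*m^3 + 4.6119*m^2 + 0.1748*m - 4.71
(5) = 0.72*x^3 + 2.7*x^2 + 2.81*x + 5.26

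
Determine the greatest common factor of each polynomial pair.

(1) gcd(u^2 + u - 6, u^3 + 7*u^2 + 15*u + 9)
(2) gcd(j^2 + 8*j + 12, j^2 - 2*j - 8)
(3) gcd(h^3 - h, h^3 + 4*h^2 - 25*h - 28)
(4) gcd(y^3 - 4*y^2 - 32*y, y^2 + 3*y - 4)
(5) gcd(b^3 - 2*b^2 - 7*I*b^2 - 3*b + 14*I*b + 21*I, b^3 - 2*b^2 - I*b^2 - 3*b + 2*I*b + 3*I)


(1) = gcd((u - 2)*(u + 3), (u + 1)*(u + 3)^2) = u + 3
(2) = j + 2
(3) = h + 1
(4) = gcd(y*(y - 8)*(y + 4), (y - 1)*(y + 4)) = y + 4
(5) = b^2 - 2*b - 3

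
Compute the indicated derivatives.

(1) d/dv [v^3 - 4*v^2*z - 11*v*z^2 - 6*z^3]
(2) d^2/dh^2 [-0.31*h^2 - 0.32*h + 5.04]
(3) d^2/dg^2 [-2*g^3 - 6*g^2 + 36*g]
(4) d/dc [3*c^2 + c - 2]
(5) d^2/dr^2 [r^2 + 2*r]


(1) = 3*v^2 - 8*v*z - 11*z^2
(2) = -0.620000000000000
(3) = -12*g - 12
(4) = 6*c + 1
(5) = 2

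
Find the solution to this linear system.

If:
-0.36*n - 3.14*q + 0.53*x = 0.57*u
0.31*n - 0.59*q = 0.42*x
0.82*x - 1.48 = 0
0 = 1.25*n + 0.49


Then:
n = -0.39
q = -1.49
u = 10.14
x = 1.80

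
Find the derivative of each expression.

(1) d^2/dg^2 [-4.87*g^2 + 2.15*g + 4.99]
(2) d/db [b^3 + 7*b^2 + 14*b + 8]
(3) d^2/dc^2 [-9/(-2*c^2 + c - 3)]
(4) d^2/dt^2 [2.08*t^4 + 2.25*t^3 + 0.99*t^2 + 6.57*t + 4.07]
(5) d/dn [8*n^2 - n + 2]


(1) = -9.74000000000000
(2) = 3*b^2 + 14*b + 14
(3) = 18*(-4*c^2 + 2*c + (4*c - 1)^2 - 6)/(2*c^2 - c + 3)^3
(4) = 24.96*t^2 + 13.5*t + 1.98
(5) = 16*n - 1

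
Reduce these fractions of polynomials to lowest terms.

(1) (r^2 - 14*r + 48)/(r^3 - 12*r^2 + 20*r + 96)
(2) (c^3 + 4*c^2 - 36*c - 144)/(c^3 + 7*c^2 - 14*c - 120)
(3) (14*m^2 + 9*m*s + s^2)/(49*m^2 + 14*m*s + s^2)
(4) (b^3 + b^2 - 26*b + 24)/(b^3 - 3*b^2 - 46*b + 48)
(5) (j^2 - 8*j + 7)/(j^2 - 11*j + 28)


(1) = 1/(r + 2)
(2) = (c^2 - 2*c - 24)/(c^2 + c - 20)
(3) = (2*m + s)/(7*m + s)
(4) = (b - 4)/(b - 8)
(5) = (j - 1)/(j - 4)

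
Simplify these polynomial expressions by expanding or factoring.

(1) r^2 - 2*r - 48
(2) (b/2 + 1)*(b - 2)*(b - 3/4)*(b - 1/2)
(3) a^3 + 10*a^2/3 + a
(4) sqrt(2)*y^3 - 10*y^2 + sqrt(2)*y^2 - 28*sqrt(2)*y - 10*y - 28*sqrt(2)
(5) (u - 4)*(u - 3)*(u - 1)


(1) = (r - 8)*(r + 6)
(2) = b^4/2 - 5*b^3/8 - 29*b^2/16 + 5*b/2 - 3/4
(3) = a*(a + 1/3)*(a + 3)
(4) = (y - 7*sqrt(2))*(y + 2*sqrt(2))*(sqrt(2)*y + sqrt(2))
(5) = u^3 - 8*u^2 + 19*u - 12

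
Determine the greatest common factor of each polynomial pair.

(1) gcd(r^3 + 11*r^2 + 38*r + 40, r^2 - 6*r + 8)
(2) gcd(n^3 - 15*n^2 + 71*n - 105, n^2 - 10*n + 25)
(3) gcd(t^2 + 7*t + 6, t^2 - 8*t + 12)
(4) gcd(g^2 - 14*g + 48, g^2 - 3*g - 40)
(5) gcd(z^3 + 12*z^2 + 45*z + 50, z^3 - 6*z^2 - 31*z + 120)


(1) = 1
(2) = n - 5
(3) = gcd((t + 1)*(t + 6), (t - 6)*(t - 2)) = 1
(4) = gcd((g - 8)*(g - 6), (g - 8)*(g + 5)) = g - 8
(5) = z + 5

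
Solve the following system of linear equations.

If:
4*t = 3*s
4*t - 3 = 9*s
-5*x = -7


Then:
s = -1/2
t = -3/8
x = 7/5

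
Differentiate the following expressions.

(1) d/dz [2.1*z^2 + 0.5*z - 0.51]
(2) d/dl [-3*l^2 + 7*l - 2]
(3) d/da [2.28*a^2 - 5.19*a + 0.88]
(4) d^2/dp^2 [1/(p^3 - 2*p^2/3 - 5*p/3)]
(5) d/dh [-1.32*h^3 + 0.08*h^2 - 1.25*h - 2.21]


(1) = 4.2*z + 0.5
(2) = 7 - 6*l
(3) = 4.56*a - 5.19
(4) = 6*(p*(2 - 9*p)*(-3*p^2 + 2*p + 5) - (-9*p^2 + 4*p + 5)^2)/(p^3*(-3*p^2 + 2*p + 5)^3)
(5) = -3.96*h^2 + 0.16*h - 1.25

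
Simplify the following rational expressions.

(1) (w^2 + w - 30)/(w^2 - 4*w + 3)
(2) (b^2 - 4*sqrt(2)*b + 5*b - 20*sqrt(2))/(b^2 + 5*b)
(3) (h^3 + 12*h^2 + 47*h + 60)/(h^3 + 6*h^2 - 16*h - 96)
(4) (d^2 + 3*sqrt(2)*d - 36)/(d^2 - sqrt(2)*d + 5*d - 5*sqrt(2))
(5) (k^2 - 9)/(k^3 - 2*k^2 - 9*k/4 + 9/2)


(1) = (w^2 + w - 30)/(w^2 - 4*w + 3)
(2) = (b - 4*sqrt(2))/b
(3) = (h^2 + 8*h + 15)/(h^2 + 2*h - 24)
(4) = (d^2 + 3*sqrt(2)*d - 36)/(d^2 + d*(5 - sqrt(2)) - 5*sqrt(2))
(5) = (4*k^2 - 36)/(4*k^3 - 8*k^2 - 9*k + 18)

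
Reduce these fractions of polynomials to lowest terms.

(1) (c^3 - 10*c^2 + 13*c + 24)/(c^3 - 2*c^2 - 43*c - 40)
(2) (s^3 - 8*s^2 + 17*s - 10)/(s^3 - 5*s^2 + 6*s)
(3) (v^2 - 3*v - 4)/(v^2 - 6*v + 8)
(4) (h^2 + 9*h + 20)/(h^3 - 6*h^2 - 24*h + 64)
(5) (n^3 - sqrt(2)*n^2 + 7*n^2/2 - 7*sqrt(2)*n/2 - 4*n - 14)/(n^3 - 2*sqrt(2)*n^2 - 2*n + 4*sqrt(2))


(1) = (c - 3)/(c + 5)
(2) = (s^2 - 6*s + 5)/(s^2 - 3*s)
(3) = (v + 1)/(v - 2)
(4) = (h + 5)/(h^2 - 10*h + 16)
(5) = (2*n + 7)/(2*n - 2*sqrt(2))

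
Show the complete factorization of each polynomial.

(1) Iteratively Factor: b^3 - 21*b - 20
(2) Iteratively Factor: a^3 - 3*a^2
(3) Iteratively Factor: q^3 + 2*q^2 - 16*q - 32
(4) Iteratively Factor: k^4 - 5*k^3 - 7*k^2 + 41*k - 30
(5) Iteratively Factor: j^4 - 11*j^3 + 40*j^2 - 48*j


(1) = (b - 5)*(b^2 + 5*b + 4) = (b - 5)*(b + 4)*(b + 1)
(2) = (a - 3)*(a^2) = a*(a - 3)*(a)
(3) = (q + 2)*(q^2 - 16) = (q + 2)*(q + 4)*(q - 4)
(4) = (k - 5)*(k^3 - 7*k + 6) = (k - 5)*(k - 2)*(k^2 + 2*k - 3) = (k - 5)*(k - 2)*(k - 1)*(k + 3)
(5) = (j - 3)*(j^3 - 8*j^2 + 16*j) = (j - 4)*(j - 3)*(j^2 - 4*j) = j*(j - 4)*(j - 3)*(j - 4)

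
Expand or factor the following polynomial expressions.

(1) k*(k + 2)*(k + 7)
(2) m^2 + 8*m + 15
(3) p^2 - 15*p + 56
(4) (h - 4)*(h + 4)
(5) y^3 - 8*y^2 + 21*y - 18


(1) = k^3 + 9*k^2 + 14*k
(2) = (m + 3)*(m + 5)
(3) = (p - 8)*(p - 7)
(4) = h^2 - 16
(5) = (y - 3)^2*(y - 2)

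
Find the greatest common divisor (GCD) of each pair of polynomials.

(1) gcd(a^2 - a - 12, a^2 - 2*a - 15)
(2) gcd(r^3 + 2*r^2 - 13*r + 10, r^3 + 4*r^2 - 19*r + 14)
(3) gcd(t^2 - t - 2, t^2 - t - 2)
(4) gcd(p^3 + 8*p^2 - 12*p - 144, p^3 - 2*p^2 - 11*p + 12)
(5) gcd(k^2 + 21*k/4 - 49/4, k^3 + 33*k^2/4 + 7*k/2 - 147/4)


(1) = a + 3
(2) = gcd((r - 2)*(r - 1)*(r + 5), (r - 2)*(r - 1)*(r + 7)) = r^2 - 3*r + 2
(3) = gcd((t - 2)*(t + 1), (t - 2)*(t + 1)) = t^2 - t - 2
(4) = gcd((p - 4)*(p + 6)^2, (p - 4)*(p - 1)*(p + 3)) = p - 4
(5) = gcd((k - 7/4)*(k + 7), (k - 7/4)*(k + 3)*(k + 7)) = k^2 + 21*k/4 - 49/4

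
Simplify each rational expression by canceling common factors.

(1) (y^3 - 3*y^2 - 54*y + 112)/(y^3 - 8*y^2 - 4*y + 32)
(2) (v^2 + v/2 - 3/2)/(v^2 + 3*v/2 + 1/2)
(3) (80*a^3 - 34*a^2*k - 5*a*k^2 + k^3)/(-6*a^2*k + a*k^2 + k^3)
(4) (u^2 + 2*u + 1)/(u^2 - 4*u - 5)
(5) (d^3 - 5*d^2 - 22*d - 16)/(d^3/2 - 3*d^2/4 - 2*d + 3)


(1) = (y + 7)/(y + 2)
(2) = (2*v^2 + v - 3)/(2*v^2 + 3*v + 1)
(3) = (-40*a^2 - 3*a*k + k^2)/(3*a*k + k^2)
(4) = (u + 1)/(u - 5)
(5) = (4*d^2 - 28*d - 32)/(2*d^2 - 7*d + 6)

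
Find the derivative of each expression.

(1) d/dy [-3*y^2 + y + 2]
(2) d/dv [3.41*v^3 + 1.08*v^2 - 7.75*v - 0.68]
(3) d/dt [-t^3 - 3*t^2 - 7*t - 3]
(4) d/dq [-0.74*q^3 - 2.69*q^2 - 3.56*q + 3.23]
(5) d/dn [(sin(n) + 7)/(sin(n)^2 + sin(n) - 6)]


(1) = 1 - 6*y
(2) = 10.23*v^2 + 2.16*v - 7.75
(3) = -3*t^2 - 6*t - 7
(4) = -2.22*q^2 - 5.38*q - 3.56
(5) = -(sin(n)^2 + 14*sin(n) + 13)*cos(n)/(sin(n)^2 + sin(n) - 6)^2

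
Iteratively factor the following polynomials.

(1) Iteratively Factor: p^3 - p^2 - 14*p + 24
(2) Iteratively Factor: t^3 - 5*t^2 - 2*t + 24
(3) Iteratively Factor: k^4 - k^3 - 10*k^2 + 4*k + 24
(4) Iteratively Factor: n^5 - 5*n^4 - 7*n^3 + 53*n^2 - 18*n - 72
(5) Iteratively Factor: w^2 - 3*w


(1) = (p - 2)*(p^2 + p - 12) = (p - 2)*(p + 4)*(p - 3)
(2) = (t - 3)*(t^2 - 2*t - 8) = (t - 4)*(t - 3)*(t + 2)
(3) = (k + 2)*(k^3 - 3*k^2 - 4*k + 12) = (k + 2)^2*(k^2 - 5*k + 6) = (k - 2)*(k + 2)^2*(k - 3)
(4) = (n - 2)*(n^4 - 3*n^3 - 13*n^2 + 27*n + 36) = (n - 2)*(n + 1)*(n^3 - 4*n^2 - 9*n + 36) = (n - 2)*(n + 1)*(n + 3)*(n^2 - 7*n + 12) = (n - 4)*(n - 2)*(n + 1)*(n + 3)*(n - 3)
(5) = (w)*(w - 3)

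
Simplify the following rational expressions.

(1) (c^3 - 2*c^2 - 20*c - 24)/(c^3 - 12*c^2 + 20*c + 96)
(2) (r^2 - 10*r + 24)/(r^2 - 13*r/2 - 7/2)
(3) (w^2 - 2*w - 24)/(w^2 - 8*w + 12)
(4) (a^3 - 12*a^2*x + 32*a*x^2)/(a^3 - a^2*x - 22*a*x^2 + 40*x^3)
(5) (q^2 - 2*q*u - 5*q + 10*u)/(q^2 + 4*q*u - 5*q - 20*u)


(1) = (c + 2)/(c - 8)
(2) = (2*r^2 - 20*r + 48)/(2*r^2 - 13*r - 7)
(3) = (w + 4)/(w - 2)
(4) = (-a^2 + 8*a*x)/(-a^2 - 3*a*x + 10*x^2)
(5) = (q - 2*u)/(q + 4*u)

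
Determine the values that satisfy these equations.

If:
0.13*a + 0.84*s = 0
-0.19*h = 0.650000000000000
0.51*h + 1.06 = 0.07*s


Then:
a = 63.21
h = -3.42
s = -9.78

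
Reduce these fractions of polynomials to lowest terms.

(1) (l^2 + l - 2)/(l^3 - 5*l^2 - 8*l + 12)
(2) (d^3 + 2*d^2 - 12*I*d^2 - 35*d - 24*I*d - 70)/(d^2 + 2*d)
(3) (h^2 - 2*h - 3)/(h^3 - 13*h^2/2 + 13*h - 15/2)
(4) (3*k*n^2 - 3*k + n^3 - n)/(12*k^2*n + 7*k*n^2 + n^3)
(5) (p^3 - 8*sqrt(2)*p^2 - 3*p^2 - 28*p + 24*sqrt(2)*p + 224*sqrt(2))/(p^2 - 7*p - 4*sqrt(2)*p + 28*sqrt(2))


(1) = 1/(l - 6)
(2) = (d^2 - 12*I*d - 35)/d
(3) = (2*h + 2)/(2*h^2 - 7*h + 5)
(4) = (n^2 - 1)/(4*k*n + n^2)
(5) = (p^2 + p*(4 - 8*sqrt(2)) - 32*sqrt(2))/(p - 4*sqrt(2))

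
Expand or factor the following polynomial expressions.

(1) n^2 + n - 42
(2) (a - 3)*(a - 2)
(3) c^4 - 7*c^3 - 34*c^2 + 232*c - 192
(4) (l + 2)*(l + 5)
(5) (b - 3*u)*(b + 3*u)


(1) = (n - 6)*(n + 7)
(2) = a^2 - 5*a + 6
(3) = (c - 8)*(c - 4)*(c - 1)*(c + 6)
(4) = l^2 + 7*l + 10
(5) = b^2 - 9*u^2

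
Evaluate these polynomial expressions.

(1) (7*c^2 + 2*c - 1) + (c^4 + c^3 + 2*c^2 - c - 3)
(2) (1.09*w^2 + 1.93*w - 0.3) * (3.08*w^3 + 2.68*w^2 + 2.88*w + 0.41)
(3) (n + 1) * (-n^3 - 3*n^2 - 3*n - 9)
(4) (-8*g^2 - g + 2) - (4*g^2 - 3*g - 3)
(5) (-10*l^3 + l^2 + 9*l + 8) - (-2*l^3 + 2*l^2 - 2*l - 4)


(1) = c^4 + c^3 + 9*c^2 + c - 4
(2) = 3.3572*w^5 + 8.8656*w^4 + 7.3876*w^3 + 5.2013*w^2 - 0.0727*w - 0.123
(3) = -n^4 - 4*n^3 - 6*n^2 - 12*n - 9
(4) = -12*g^2 + 2*g + 5
(5) = -8*l^3 - l^2 + 11*l + 12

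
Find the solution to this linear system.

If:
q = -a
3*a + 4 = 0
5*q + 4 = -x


Then:
a = -4/3
q = 4/3
x = -32/3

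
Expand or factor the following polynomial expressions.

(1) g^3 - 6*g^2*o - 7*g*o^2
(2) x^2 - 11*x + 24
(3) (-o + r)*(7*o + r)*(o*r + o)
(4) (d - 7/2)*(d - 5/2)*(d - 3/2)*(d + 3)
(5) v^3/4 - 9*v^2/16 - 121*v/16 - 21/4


(1) = g*(g - 7*o)*(g + o)
(2) = (x - 8)*(x - 3)
(3) = -7*o^3*r - 7*o^3 + 6*o^2*r^2 + 6*o^2*r + o*r^3 + o*r^2
(4) = d^4 - 9*d^3/2 - 19*d^2/4 + 321*d/8 - 315/8
(5) = (v/4 + 1)*(v - 7)*(v + 3/4)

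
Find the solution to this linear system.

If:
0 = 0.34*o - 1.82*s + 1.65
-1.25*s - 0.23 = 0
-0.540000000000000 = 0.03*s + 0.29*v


Then:
o = -5.84
s = -0.18
v = -1.84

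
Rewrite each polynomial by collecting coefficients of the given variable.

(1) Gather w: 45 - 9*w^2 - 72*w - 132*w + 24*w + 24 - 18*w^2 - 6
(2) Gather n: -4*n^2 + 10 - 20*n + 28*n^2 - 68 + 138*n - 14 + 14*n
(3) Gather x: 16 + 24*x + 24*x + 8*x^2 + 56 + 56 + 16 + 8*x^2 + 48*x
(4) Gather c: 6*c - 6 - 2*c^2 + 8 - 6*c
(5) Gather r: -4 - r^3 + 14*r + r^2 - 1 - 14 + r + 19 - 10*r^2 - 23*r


(1) = -27*w^2 - 180*w + 63
(2) = 24*n^2 + 132*n - 72
(3) = 16*x^2 + 96*x + 144
(4) = 2 - 2*c^2
(5) = -r^3 - 9*r^2 - 8*r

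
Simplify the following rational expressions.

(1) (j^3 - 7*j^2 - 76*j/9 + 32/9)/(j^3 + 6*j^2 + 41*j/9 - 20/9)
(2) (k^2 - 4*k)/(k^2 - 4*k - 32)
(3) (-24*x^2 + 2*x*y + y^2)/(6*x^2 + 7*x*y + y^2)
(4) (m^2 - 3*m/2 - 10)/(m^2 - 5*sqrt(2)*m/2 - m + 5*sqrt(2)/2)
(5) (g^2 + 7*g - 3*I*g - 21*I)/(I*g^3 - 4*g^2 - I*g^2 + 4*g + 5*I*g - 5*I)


(1) = (j - 8)/(j + 5)
(2) = (k^2 - 4*k)/(k^2 - 4*k - 32)
(3) = (-4*x + y)/(x + y)
(4) = (4*m^2 - 6*m - 40)/(4*m^2 + m*(-10*sqrt(2) - 4) + 10*sqrt(2))
(5) = (-I*g^2 + g*(-3 - 7*I) - 21)/(g^3 + g^2*(-1 + 4*I) + g*(5 - 4*I) - 5)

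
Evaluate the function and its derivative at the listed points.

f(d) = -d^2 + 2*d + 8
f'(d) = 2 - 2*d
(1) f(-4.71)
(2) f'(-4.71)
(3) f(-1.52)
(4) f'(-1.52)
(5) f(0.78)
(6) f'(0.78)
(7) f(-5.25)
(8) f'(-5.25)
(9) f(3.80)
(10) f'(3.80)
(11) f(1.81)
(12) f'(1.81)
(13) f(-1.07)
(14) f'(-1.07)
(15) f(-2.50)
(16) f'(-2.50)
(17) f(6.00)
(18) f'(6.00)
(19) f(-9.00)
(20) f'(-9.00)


(1) = -23.60
(2) = 11.42
(3) = 2.65
(4) = 5.04
(5) = 8.95
(6) = 0.44
(7) = -30.06
(8) = 12.50
(9) = 1.16
(10) = -5.60
(11) = 8.34
(12) = -1.62
(13) = 4.72
(14) = 4.14
(15) = -3.25
(16) = 7.00
(17) = -16.00
(18) = -10.00
(19) = -91.00
(20) = 20.00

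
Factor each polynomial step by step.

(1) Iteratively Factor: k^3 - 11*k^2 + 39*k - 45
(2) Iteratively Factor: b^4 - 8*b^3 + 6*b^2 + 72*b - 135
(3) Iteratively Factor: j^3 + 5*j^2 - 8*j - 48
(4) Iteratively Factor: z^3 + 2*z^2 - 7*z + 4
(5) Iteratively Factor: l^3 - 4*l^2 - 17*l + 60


(1) = (k - 3)*(k^2 - 8*k + 15) = (k - 5)*(k - 3)*(k - 3)
(2) = (b + 3)*(b^3 - 11*b^2 + 39*b - 45) = (b - 3)*(b + 3)*(b^2 - 8*b + 15) = (b - 3)^2*(b + 3)*(b - 5)
(3) = (j + 4)*(j^2 + j - 12) = (j - 3)*(j + 4)*(j + 4)
(4) = (z - 1)*(z^2 + 3*z - 4) = (z - 1)^2*(z + 4)
(5) = (l - 3)*(l^2 - l - 20) = (l - 5)*(l - 3)*(l + 4)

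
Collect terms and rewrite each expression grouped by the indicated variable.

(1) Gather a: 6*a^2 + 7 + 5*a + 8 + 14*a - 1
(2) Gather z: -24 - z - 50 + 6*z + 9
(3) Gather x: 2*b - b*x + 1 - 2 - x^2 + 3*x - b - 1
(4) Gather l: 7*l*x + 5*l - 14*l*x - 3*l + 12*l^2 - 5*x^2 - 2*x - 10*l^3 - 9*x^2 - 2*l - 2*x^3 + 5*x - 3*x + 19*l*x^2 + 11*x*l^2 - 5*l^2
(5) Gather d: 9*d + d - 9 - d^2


(1) = 6*a^2 + 19*a + 14
(2) = 5*z - 65
(3) = b - x^2 + x*(3 - b) - 2
(4) = -10*l^3 + l^2*(11*x + 7) + l*(19*x^2 - 7*x) - 2*x^3 - 14*x^2
(5) = -d^2 + 10*d - 9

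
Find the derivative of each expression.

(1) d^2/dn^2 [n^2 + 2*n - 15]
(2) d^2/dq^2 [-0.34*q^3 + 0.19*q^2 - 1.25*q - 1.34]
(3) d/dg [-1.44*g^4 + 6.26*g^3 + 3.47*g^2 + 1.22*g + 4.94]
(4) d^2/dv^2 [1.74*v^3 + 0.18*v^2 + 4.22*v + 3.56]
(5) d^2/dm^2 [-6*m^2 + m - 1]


(1) = 2
(2) = 0.38 - 2.04*q
(3) = -5.76*g^3 + 18.78*g^2 + 6.94*g + 1.22
(4) = 10.44*v + 0.36
(5) = -12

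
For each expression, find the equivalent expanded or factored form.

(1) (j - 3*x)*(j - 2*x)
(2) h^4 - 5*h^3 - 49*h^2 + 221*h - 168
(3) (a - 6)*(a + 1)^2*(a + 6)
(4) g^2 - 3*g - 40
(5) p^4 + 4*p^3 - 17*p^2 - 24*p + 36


(1) = j^2 - 5*j*x + 6*x^2
(2) = (h - 8)*(h - 3)*(h - 1)*(h + 7)
(3) = a^4 + 2*a^3 - 35*a^2 - 72*a - 36
(4) = (g - 8)*(g + 5)
(5) = (p - 3)*(p - 1)*(p + 2)*(p + 6)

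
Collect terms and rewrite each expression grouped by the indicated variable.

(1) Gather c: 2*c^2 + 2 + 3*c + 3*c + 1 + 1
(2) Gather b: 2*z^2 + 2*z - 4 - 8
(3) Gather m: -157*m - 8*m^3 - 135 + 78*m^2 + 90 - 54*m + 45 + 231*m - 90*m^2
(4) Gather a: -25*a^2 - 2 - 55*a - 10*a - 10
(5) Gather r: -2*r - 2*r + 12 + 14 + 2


(1) = 2*c^2 + 6*c + 4
(2) = 2*z^2 + 2*z - 12
(3) = -8*m^3 - 12*m^2 + 20*m
(4) = -25*a^2 - 65*a - 12
(5) = 28 - 4*r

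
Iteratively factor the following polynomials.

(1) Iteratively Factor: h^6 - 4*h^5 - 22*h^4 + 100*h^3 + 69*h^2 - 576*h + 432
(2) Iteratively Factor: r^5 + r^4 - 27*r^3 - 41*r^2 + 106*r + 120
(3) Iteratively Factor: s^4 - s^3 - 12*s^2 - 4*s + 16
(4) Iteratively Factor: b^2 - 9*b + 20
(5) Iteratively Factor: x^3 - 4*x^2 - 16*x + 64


(1) = (h - 3)*(h^5 - h^4 - 25*h^3 + 25*h^2 + 144*h - 144) = (h - 3)*(h - 1)*(h^4 - 25*h^2 + 144) = (h - 3)^2*(h - 1)*(h^3 + 3*h^2 - 16*h - 48) = (h - 3)^2*(h - 1)*(h + 3)*(h^2 - 16) = (h - 4)*(h - 3)^2*(h - 1)*(h + 3)*(h + 4)
(2) = (r - 5)*(r^4 + 6*r^3 + 3*r^2 - 26*r - 24) = (r - 5)*(r + 3)*(r^3 + 3*r^2 - 6*r - 8) = (r - 5)*(r + 1)*(r + 3)*(r^2 + 2*r - 8) = (r - 5)*(r - 2)*(r + 1)*(r + 3)*(r + 4)
(3) = (s + 2)*(s^3 - 3*s^2 - 6*s + 8) = (s - 1)*(s + 2)*(s^2 - 2*s - 8) = (s - 1)*(s + 2)^2*(s - 4)
(4) = (b - 5)*(b - 4)
(5) = (x - 4)*(x^2 - 16) = (x - 4)^2*(x + 4)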